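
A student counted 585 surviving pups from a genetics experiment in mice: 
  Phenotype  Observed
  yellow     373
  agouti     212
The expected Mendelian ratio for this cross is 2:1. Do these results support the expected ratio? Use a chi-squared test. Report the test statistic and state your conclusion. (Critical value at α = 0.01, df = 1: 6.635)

Under the 2:1 hypothesis (Σ ratio = 3, N = 585):
  yellow: 585 × 2/3 = 390
  agouti: 585 × 1/3 = 195
χ² = Σ (O − E)² / E
  yellow: (373 − 390)² / 390 = 0.7410
  agouti: (212 − 195)² / 195 = 1.4821
χ² = 0.7410 + 1.4821 = 2.2231 ≈ 2.223
Degrees of freedom = 2 − 1 = 1; critical value at α = 0.01 is 6.635.
Since 2.223 < 6.635, we fail to reject the null hypothesis — the data are consistent with the 2:1 ratio.

2.223; consistent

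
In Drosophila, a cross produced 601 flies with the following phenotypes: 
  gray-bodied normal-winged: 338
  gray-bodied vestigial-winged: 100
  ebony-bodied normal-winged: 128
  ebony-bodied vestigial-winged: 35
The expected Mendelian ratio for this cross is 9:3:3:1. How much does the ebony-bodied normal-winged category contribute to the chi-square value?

Under the 9:3:3:1 hypothesis (Σ ratio = 16, N = 601):
  gray-bodied normal-winged: 601 × 9/16 = 338.0625
  gray-bodied vestigial-winged: 601 × 3/16 = 112.6875
  ebony-bodied normal-winged: 601 × 3/16 = 112.6875
  ebony-bodied vestigial-winged: 601 × 1/16 = 37.5625
Contribution of ebony-bodied normal-winged: (128 − 112.6875)² / 112.6875 = 2.0807

2.081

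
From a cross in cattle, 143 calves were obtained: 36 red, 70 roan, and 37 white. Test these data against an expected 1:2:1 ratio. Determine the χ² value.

0.077

Expected counts for N = 143 under a 1:2:1 ratio (total parts = 4):
  red: 143 × 1/4 = 35.75
  roan: 143 × 2/4 = 71.5
  white: 143 × 1/4 = 35.75
χ² = Σ (O − E)² / E
  red: (36 − 35.75)² / 35.75 = 0.0017
  roan: (70 − 71.5)² / 71.5 = 0.0315
  white: (37 − 35.75)² / 35.75 = 0.0437
χ² = 0.0017 + 0.0315 + 0.0437 = 0.0769 ≈ 0.077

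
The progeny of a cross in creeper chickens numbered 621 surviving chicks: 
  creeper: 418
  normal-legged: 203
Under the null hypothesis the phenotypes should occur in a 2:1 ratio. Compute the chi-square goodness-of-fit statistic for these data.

0.116

Expected counts for N = 621 under a 2:1 ratio (total parts = 3):
  creeper: 621 × 2/3 = 414
  normal-legged: 621 × 1/3 = 207
χ² = Σ (O − E)² / E
  creeper: (418 − 414)² / 414 = 0.0386
  normal-legged: (203 − 207)² / 207 = 0.0773
χ² = 0.0386 + 0.0773 = 0.1159 ≈ 0.116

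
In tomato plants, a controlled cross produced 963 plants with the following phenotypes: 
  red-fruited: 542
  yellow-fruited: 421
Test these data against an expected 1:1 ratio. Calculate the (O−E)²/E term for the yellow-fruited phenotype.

7.602

Expected counts for N = 963 under a 1:1 ratio (total parts = 2):
  red-fruited: 963 × 1/2 = 481.5
  yellow-fruited: 963 × 1/2 = 481.5
Contribution of yellow-fruited: (421 − 481.5)² / 481.5 = 7.6018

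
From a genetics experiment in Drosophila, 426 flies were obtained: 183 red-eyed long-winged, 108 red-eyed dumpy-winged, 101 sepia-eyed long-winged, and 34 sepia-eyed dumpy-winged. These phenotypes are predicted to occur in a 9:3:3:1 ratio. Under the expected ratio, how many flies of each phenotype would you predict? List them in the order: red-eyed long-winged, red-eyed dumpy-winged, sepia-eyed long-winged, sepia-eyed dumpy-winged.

The 9:3:3:1 ratio has 16 parts, so with N = 426 the expected counts are:
  red-eyed long-winged: 426 × 9/16 = 239.625
  red-eyed dumpy-winged: 426 × 3/16 = 79.875
  sepia-eyed long-winged: 426 × 3/16 = 79.875
  sepia-eyed dumpy-winged: 426 × 1/16 = 26.625

239.625, 79.875, 79.875, 26.625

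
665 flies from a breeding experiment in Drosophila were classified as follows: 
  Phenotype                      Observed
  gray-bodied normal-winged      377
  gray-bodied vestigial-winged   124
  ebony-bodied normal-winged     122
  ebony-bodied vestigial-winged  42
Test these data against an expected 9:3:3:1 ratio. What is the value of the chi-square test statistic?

Total ratio parts = 16. Expected numbers out of 665:
  gray-bodied normal-winged: 665 × 9/16 = 374.0625
  gray-bodied vestigial-winged: 665 × 3/16 = 124.6875
  ebony-bodied normal-winged: 665 × 3/16 = 124.6875
  ebony-bodied vestigial-winged: 665 × 1/16 = 41.5625
χ² = Σ (O − E)² / E
  gray-bodied normal-winged: (377 − 374.0625)² / 374.0625 = 0.0231
  gray-bodied vestigial-winged: (124 − 124.6875)² / 124.6875 = 0.0038
  ebony-bodied normal-winged: (122 − 124.6875)² / 124.6875 = 0.0579
  ebony-bodied vestigial-winged: (42 − 41.5625)² / 41.5625 = 0.0046
χ² = 0.0231 + 0.0038 + 0.0579 + 0.0046 = 0.0894 ≈ 0.089

0.089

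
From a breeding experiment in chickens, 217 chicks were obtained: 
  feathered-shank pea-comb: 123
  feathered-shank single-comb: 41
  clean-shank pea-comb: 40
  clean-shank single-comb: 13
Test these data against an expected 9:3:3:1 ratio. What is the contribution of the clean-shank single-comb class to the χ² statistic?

Total ratio parts = 16. Expected numbers out of 217:
  feathered-shank pea-comb: 217 × 9/16 = 122.0625
  feathered-shank single-comb: 217 × 3/16 = 40.6875
  clean-shank pea-comb: 217 × 3/16 = 40.6875
  clean-shank single-comb: 217 × 1/16 = 13.5625
Contribution of clean-shank single-comb: (13 − 13.5625)² / 13.5625 = 0.0233

0.023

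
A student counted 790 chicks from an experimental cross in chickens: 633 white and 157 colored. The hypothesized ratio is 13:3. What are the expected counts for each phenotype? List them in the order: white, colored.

641.875, 148.125

Expected counts for N = 790 under a 13:3 ratio (total parts = 16):
  white: 790 × 13/16 = 641.875
  colored: 790 × 3/16 = 148.125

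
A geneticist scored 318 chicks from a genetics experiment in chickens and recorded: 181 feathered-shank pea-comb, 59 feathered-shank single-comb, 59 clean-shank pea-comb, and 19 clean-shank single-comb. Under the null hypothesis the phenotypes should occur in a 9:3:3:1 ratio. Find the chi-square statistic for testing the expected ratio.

0.077

Expected counts for N = 318 under a 9:3:3:1 ratio (total parts = 16):
  feathered-shank pea-comb: 318 × 9/16 = 178.875
  feathered-shank single-comb: 318 × 3/16 = 59.625
  clean-shank pea-comb: 318 × 3/16 = 59.625
  clean-shank single-comb: 318 × 1/16 = 19.875
χ² = Σ (O − E)² / E
  feathered-shank pea-comb: (181 − 178.875)² / 178.875 = 0.0252
  feathered-shank single-comb: (59 − 59.625)² / 59.625 = 0.0066
  clean-shank pea-comb: (59 − 59.625)² / 59.625 = 0.0066
  clean-shank single-comb: (19 − 19.875)² / 19.875 = 0.0385
χ² = 0.0252 + 0.0066 + 0.0066 + 0.0385 = 0.0769 ≈ 0.077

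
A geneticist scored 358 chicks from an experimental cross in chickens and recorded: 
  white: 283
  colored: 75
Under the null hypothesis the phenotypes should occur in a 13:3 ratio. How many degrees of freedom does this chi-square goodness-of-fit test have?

1

A goodness-of-fit test with 2 phenotype classes has df = 2 − 1 = 1.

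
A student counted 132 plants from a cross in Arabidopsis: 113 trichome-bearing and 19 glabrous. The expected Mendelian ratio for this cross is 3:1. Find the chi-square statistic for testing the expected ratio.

7.919

Under the 3:1 hypothesis (Σ ratio = 4, N = 132):
  trichome-bearing: 132 × 3/4 = 99
  glabrous: 132 × 1/4 = 33
χ² = Σ (O − E)² / E
  trichome-bearing: (113 − 99)² / 99 = 1.9798
  glabrous: (19 − 33)² / 33 = 5.9394
χ² = 1.9798 + 5.9394 = 7.9192 ≈ 7.919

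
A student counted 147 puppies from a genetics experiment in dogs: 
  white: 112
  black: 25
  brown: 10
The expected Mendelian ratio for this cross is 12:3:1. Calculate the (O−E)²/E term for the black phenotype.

0.238

Under the 12:3:1 hypothesis (Σ ratio = 16, N = 147):
  white: 147 × 12/16 = 110.25
  black: 147 × 3/16 = 27.5625
  brown: 147 × 1/16 = 9.1875
Contribution of black: (25 − 27.5625)² / 27.5625 = 0.2382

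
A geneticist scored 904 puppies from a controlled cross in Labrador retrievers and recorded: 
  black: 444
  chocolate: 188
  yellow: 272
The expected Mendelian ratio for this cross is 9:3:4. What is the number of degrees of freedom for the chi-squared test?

A goodness-of-fit test with 3 phenotype classes has df = 3 − 1 = 2.

2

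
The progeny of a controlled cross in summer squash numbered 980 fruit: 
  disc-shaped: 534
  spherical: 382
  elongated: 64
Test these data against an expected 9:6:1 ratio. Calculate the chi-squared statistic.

Under the 9:6:1 hypothesis (Σ ratio = 16, N = 980):
  disc-shaped: 980 × 9/16 = 551.25
  spherical: 980 × 6/16 = 367.5
  elongated: 980 × 1/16 = 61.25
χ² = Σ (O − E)² / E
  disc-shaped: (534 − 551.25)² / 551.25 = 0.5398
  spherical: (382 − 367.5)² / 367.5 = 0.5721
  elongated: (64 − 61.25)² / 61.25 = 0.1235
χ² = 0.5398 + 0.5721 + 0.1235 = 1.2354 ≈ 1.235

1.235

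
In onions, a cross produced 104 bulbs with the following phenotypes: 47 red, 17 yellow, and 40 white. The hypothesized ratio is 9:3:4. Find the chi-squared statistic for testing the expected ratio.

Total ratio parts = 16. Expected numbers out of 104:
  red: 104 × 9/16 = 58.5
  yellow: 104 × 3/16 = 19.5
  white: 104 × 4/16 = 26
χ² = Σ (O − E)² / E
  red: (47 − 58.5)² / 58.5 = 2.2607
  yellow: (17 − 19.5)² / 19.5 = 0.3205
  white: (40 − 26)² / 26 = 7.5385
χ² = 2.2607 + 0.3205 + 7.5385 = 10.1197 ≈ 10.120

10.120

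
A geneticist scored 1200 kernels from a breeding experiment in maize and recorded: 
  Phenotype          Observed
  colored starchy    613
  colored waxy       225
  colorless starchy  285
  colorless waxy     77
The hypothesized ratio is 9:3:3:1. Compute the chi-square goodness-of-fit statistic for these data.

21.748

The 9:3:3:1 ratio has 16 parts, so with N = 1200 the expected counts are:
  colored starchy: 1200 × 9/16 = 675
  colored waxy: 1200 × 3/16 = 225
  colorless starchy: 1200 × 3/16 = 225
  colorless waxy: 1200 × 1/16 = 75
χ² = Σ (O − E)² / E
  colored starchy: (613 − 675)² / 675 = 5.6948
  colored waxy: (225 − 225)² / 225 = 0.0000
  colorless starchy: (285 − 225)² / 225 = 16.0000
  colorless waxy: (77 − 75)² / 75 = 0.0533
χ² = 5.6948 + 0.0000 + 16.0000 + 0.0533 = 21.7481 ≈ 21.748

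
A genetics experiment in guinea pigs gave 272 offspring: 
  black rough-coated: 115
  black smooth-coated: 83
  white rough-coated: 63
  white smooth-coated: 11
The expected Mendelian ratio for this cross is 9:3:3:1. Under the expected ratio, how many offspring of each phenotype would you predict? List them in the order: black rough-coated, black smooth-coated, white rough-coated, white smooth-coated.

Under the 9:3:3:1 hypothesis (Σ ratio = 16, N = 272):
  black rough-coated: 272 × 9/16 = 153
  black smooth-coated: 272 × 3/16 = 51
  white rough-coated: 272 × 3/16 = 51
  white smooth-coated: 272 × 1/16 = 17

153, 51, 51, 17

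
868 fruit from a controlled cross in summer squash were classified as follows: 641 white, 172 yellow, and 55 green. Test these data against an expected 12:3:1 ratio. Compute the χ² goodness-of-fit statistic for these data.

Expected counts for N = 868 under a 12:3:1 ratio (total parts = 16):
  white: 868 × 12/16 = 651
  yellow: 868 × 3/16 = 162.75
  green: 868 × 1/16 = 54.25
χ² = Σ (O − E)² / E
  white: (641 − 651)² / 651 = 0.1536
  yellow: (172 − 162.75)² / 162.75 = 0.5257
  green: (55 − 54.25)² / 54.25 = 0.0104
χ² = 0.1536 + 0.5257 + 0.0104 = 0.6897 ≈ 0.690

0.690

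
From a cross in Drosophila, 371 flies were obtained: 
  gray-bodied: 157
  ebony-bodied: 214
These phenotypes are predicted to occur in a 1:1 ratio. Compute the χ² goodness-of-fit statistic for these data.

8.757

Total ratio parts = 2. Expected numbers out of 371:
  gray-bodied: 371 × 1/2 = 185.5
  ebony-bodied: 371 × 1/2 = 185.5
χ² = Σ (O − E)² / E
  gray-bodied: (157 − 185.5)² / 185.5 = 4.3787
  ebony-bodied: (214 − 185.5)² / 185.5 = 4.3787
χ² = 4.3787 + 4.3787 = 8.7574 ≈ 8.757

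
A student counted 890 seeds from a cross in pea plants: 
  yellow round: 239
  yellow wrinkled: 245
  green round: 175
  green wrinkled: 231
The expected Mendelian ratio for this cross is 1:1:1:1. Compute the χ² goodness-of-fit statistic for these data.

13.964

Under the 1:1:1:1 hypothesis (Σ ratio = 4, N = 890):
  yellow round: 890 × 1/4 = 222.5
  yellow wrinkled: 890 × 1/4 = 222.5
  green round: 890 × 1/4 = 222.5
  green wrinkled: 890 × 1/4 = 222.5
χ² = Σ (O − E)² / E
  yellow round: (239 − 222.5)² / 222.5 = 1.2236
  yellow wrinkled: (245 − 222.5)² / 222.5 = 2.2753
  green round: (175 − 222.5)² / 222.5 = 10.1404
  green wrinkled: (231 − 222.5)² / 222.5 = 0.3247
χ² = 1.2236 + 2.2753 + 10.1404 + 0.3247 = 13.964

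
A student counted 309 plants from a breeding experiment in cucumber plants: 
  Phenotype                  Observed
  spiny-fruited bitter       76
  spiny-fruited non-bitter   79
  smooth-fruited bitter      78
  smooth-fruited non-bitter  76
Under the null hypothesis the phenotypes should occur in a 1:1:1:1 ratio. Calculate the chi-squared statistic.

0.087

Total ratio parts = 4. Expected numbers out of 309:
  spiny-fruited bitter: 309 × 1/4 = 77.25
  spiny-fruited non-bitter: 309 × 1/4 = 77.25
  smooth-fruited bitter: 309 × 1/4 = 77.25
  smooth-fruited non-bitter: 309 × 1/4 = 77.25
χ² = Σ (O − E)² / E
  spiny-fruited bitter: (76 − 77.25)² / 77.25 = 0.0202
  spiny-fruited non-bitter: (79 − 77.25)² / 77.25 = 0.0396
  smooth-fruited bitter: (78 − 77.25)² / 77.25 = 0.0073
  smooth-fruited non-bitter: (76 − 77.25)² / 77.25 = 0.0202
χ² = 0.0202 + 0.0396 + 0.0073 + 0.0202 = 0.0873 ≈ 0.087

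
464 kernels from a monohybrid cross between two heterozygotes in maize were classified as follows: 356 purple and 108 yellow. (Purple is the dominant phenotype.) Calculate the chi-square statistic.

0.736

For a monohybrid cross between heterozygotes with complete dominance, the expected phenotypic ratio is 3:1.
Total ratio parts = 4. Expected numbers out of 464:
  purple: 464 × 3/4 = 348
  yellow: 464 × 1/4 = 116
χ² = Σ (O − E)² / E
  purple: (356 − 348)² / 348 = 0.1839
  yellow: (108 − 116)² / 116 = 0.5517
χ² = 0.1839 + 0.5517 = 0.7356 ≈ 0.736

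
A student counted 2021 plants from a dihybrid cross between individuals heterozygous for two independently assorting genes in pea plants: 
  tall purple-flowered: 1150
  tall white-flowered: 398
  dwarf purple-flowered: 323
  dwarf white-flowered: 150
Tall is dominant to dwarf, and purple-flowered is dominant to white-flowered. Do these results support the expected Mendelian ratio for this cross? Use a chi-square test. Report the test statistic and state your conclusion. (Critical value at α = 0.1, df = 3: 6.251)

13.811; not consistent

A dihybrid F₂ with independent assortment and complete dominance at both loci gives a 9:3:3:1 phenotypic ratio.
The 9:3:3:1 ratio has 16 parts, so with N = 2021 the expected counts are:
  tall purple-flowered: 2021 × 9/16 = 1136.8125
  tall white-flowered: 2021 × 3/16 = 378.9375
  dwarf purple-flowered: 2021 × 3/16 = 378.9375
  dwarf white-flowered: 2021 × 1/16 = 126.3125
χ² = Σ (O − E)² / E
  tall purple-flowered: (1150 − 1136.8125)² / 1136.8125 = 0.1530
  tall white-flowered: (398 − 378.9375)² / 378.9375 = 0.9589
  dwarf purple-flowered: (323 − 378.9375)² / 378.9375 = 8.2573
  dwarf white-flowered: (150 − 126.3125)² / 126.3125 = 4.4421
χ² = 0.1530 + 0.9589 + 8.2573 + 4.4421 = 13.8113 ≈ 13.811
Degrees of freedom = 4 − 1 = 3; critical value at α = 0.1 is 6.251.
Since 13.811 > 6.251, we reject the null hypothesis — the data do not fit the 9:3:3:1 ratio.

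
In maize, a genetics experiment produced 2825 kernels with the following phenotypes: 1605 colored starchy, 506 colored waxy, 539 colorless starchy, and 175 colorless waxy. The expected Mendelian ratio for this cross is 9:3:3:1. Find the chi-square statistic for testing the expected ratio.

Total ratio parts = 16. Expected numbers out of 2825:
  colored starchy: 2825 × 9/16 = 1589.0625
  colored waxy: 2825 × 3/16 = 529.6875
  colorless starchy: 2825 × 3/16 = 529.6875
  colorless waxy: 2825 × 1/16 = 176.5625
χ² = Σ (O − E)² / E
  colored starchy: (1605 − 1589.0625)² / 1589.0625 = 0.1598
  colored waxy: (506 − 529.6875)² / 529.6875 = 1.0593
  colorless starchy: (539 − 529.6875)² / 529.6875 = 0.1637
  colorless waxy: (175 − 176.5625)² / 176.5625 = 0.0138
χ² = 0.1598 + 1.0593 + 0.1637 + 0.0138 = 1.3966 ≈ 1.397

1.397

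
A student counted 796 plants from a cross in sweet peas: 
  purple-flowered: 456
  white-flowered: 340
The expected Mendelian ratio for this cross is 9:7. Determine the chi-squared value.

The 9:7 ratio has 16 parts, so with N = 796 the expected counts are:
  purple-flowered: 796 × 9/16 = 447.75
  white-flowered: 796 × 7/16 = 348.25
χ² = Σ (O − E)² / E
  purple-flowered: (456 − 447.75)² / 447.75 = 0.1520
  white-flowered: (340 − 348.25)² / 348.25 = 0.1954
χ² = 0.1520 + 0.1954 = 0.3474 ≈ 0.347

0.347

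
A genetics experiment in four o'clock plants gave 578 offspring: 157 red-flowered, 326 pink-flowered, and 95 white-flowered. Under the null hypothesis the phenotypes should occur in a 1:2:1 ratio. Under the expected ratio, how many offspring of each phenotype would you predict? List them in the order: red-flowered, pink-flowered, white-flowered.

Under the 1:2:1 hypothesis (Σ ratio = 4, N = 578):
  red-flowered: 578 × 1/4 = 144.5
  pink-flowered: 578 × 2/4 = 289
  white-flowered: 578 × 1/4 = 144.5

144.5, 289, 144.5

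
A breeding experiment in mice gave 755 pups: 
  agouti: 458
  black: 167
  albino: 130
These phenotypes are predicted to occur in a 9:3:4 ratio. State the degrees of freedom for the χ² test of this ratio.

2

A goodness-of-fit test with 3 phenotype classes has df = 3 − 1 = 2.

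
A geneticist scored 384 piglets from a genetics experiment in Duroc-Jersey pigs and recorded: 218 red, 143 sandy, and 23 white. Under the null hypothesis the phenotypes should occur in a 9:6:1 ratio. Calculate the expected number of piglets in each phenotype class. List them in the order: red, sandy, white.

216, 144, 24

Expected counts for N = 384 under a 9:6:1 ratio (total parts = 16):
  red: 384 × 9/16 = 216
  sandy: 384 × 6/16 = 144
  white: 384 × 1/16 = 24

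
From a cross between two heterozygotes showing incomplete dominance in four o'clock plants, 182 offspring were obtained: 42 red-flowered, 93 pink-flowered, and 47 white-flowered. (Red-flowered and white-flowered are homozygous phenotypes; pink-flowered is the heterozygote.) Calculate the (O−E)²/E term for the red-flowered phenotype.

0.269

With incomplete dominance, a heterozygote × heterozygote cross gives a 1:2:1 phenotypic ratio.
Total ratio parts = 4. Expected numbers out of 182:
  red-flowered: 182 × 1/4 = 45.5
  pink-flowered: 182 × 2/4 = 91
  white-flowered: 182 × 1/4 = 45.5
Contribution of red-flowered: (42 − 45.5)² / 45.5 = 0.2692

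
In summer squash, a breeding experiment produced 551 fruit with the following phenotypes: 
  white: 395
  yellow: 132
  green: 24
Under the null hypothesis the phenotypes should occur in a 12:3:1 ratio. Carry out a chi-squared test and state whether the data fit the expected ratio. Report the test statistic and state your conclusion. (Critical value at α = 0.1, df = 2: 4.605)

11.935; not consistent

Under the 12:3:1 hypothesis (Σ ratio = 16, N = 551):
  white: 551 × 12/16 = 413.25
  yellow: 551 × 3/16 = 103.3125
  green: 551 × 1/16 = 34.4375
χ² = Σ (O − E)² / E
  white: (395 − 413.25)² / 413.25 = 0.8060
  yellow: (132 − 103.3125)² / 103.3125 = 7.9659
  green: (24 − 34.4375)² / 34.4375 = 3.1635
χ² = 0.8060 + 7.9659 + 3.1635 = 11.9354 ≈ 11.935
Degrees of freedom = 3 − 1 = 2; critical value at α = 0.1 is 4.605.
Since 11.935 > 4.605, we reject the null hypothesis — the data do not fit the 12:3:1 ratio.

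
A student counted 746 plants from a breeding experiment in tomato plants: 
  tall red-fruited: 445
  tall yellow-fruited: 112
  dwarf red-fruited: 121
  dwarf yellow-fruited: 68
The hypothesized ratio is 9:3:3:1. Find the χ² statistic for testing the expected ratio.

Under the 9:3:3:1 hypothesis (Σ ratio = 16, N = 746):
  tall red-fruited: 746 × 9/16 = 419.625
  tall yellow-fruited: 746 × 3/16 = 139.875
  dwarf red-fruited: 746 × 3/16 = 139.875
  dwarf yellow-fruited: 746 × 1/16 = 46.625
χ² = Σ (O − E)² / E
  tall red-fruited: (445 − 419.625)² / 419.625 = 1.5344
  tall yellow-fruited: (112 − 139.875)² / 139.875 = 5.5551
  dwarf red-fruited: (121 − 139.875)² / 139.875 = 2.5470
  dwarf yellow-fruited: (68 − 46.625)² / 46.625 = 9.7993
χ² = 1.5344 + 5.5551 + 2.5470 + 9.7993 = 19.4358 ≈ 19.436

19.436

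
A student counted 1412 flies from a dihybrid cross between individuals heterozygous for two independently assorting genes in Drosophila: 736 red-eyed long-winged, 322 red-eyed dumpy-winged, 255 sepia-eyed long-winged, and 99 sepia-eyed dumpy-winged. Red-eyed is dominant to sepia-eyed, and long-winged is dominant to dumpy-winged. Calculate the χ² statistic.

A dihybrid F₂ with independent assortment and complete dominance at both loci gives a 9:3:3:1 phenotypic ratio.
Expected counts for N = 1412 under a 9:3:3:1 ratio (total parts = 16):
  red-eyed long-winged: 1412 × 9/16 = 794.25
  red-eyed dumpy-winged: 1412 × 3/16 = 264.75
  sepia-eyed long-winged: 1412 × 3/16 = 264.75
  sepia-eyed dumpy-winged: 1412 × 1/16 = 88.25
χ² = Σ (O − E)² / E
  red-eyed long-winged: (736 − 794.25)² / 794.25 = 4.2720
  red-eyed dumpy-winged: (322 − 264.75)² / 264.75 = 12.3798
  sepia-eyed long-winged: (255 − 264.75)² / 264.75 = 0.3591
  sepia-eyed dumpy-winged: (99 − 88.25)² / 88.25 = 1.3095
χ² = 4.2720 + 12.3798 + 0.3591 + 1.3095 = 18.3204 ≈ 18.320

18.320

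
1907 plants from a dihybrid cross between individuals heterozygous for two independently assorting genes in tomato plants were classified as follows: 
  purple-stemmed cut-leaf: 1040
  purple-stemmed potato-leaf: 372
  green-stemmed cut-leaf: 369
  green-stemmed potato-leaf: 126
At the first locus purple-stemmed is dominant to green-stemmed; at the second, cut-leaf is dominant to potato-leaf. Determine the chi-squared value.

A dihybrid F₂ with independent assortment and complete dominance at both loci gives a 9:3:3:1 phenotypic ratio.
Expected counts for N = 1907 under a 9:3:3:1 ratio (total parts = 16):
  purple-stemmed cut-leaf: 1907 × 9/16 = 1072.6875
  purple-stemmed potato-leaf: 1907 × 3/16 = 357.5625
  green-stemmed cut-leaf: 1907 × 3/16 = 357.5625
  green-stemmed potato-leaf: 1907 × 1/16 = 119.1875
χ² = Σ (O − E)² / E
  purple-stemmed cut-leaf: (1040 − 1072.6875)² / 1072.6875 = 0.9961
  purple-stemmed potato-leaf: (372 − 357.5625)² / 357.5625 = 0.5830
  green-stemmed cut-leaf: (369 − 357.5625)² / 357.5625 = 0.3659
  green-stemmed potato-leaf: (126 − 119.1875)² / 119.1875 = 0.3894
χ² = 0.9961 + 0.5830 + 0.3659 + 0.3894 = 2.3344 ≈ 2.334

2.334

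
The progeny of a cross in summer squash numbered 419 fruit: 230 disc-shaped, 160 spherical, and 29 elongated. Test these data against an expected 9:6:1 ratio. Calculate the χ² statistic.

0.492

Expected counts for N = 419 under a 9:6:1 ratio (total parts = 16):
  disc-shaped: 419 × 9/16 = 235.6875
  spherical: 419 × 6/16 = 157.125
  elongated: 419 × 1/16 = 26.1875
χ² = Σ (O − E)² / E
  disc-shaped: (230 − 235.6875)² / 235.6875 = 0.1372
  spherical: (160 − 157.125)² / 157.125 = 0.0526
  elongated: (29 − 26.1875)² / 26.1875 = 0.3021
χ² = 0.1372 + 0.0526 + 0.3021 = 0.4919 ≈ 0.492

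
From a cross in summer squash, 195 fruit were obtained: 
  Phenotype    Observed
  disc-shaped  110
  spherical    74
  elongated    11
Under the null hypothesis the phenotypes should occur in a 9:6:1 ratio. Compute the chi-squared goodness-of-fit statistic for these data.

Total ratio parts = 16. Expected numbers out of 195:
  disc-shaped: 195 × 9/16 = 109.6875
  spherical: 195 × 6/16 = 73.125
  elongated: 195 × 1/16 = 12.1875
χ² = Σ (O − E)² / E
  disc-shaped: (110 − 109.6875)² / 109.6875 = 0.0009
  spherical: (74 − 73.125)² / 73.125 = 0.0105
  elongated: (11 − 12.1875)² / 12.1875 = 0.1157
χ² = 0.0009 + 0.0105 + 0.1157 = 0.1271 ≈ 0.127

0.127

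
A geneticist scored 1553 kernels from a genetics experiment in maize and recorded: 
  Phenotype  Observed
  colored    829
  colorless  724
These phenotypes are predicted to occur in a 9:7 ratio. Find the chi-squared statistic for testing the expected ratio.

5.196

Under the 9:7 hypothesis (Σ ratio = 16, N = 1553):
  colored: 1553 × 9/16 = 873.5625
  colorless: 1553 × 7/16 = 679.4375
χ² = Σ (O − E)² / E
  colored: (829 − 873.5625)² / 873.5625 = 2.2732
  colorless: (724 − 679.4375)² / 679.4375 = 2.9227
χ² = 2.2732 + 2.9227 = 5.1959 ≈ 5.196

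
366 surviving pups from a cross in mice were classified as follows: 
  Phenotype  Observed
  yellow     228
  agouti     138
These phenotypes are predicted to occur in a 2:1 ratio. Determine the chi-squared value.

3.148

The 2:1 ratio has 3 parts, so with N = 366 the expected counts are:
  yellow: 366 × 2/3 = 244
  agouti: 366 × 1/3 = 122
χ² = Σ (O − E)² / E
  yellow: (228 − 244)² / 244 = 1.0492
  agouti: (138 − 122)² / 122 = 2.0984
χ² = 1.0492 + 2.0984 = 3.1476 ≈ 3.148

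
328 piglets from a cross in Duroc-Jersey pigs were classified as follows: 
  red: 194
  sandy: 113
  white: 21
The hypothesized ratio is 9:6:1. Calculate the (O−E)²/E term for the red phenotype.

0.489

Expected counts for N = 328 under a 9:6:1 ratio (total parts = 16):
  red: 328 × 9/16 = 184.5
  sandy: 328 × 6/16 = 123
  white: 328 × 1/16 = 20.5
Contribution of red: (194 − 184.5)² / 184.5 = 0.4892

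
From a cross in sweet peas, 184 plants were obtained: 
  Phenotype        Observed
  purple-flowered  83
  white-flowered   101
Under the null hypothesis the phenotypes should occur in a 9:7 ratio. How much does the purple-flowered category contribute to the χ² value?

Total ratio parts = 16. Expected numbers out of 184:
  purple-flowered: 184 × 9/16 = 103.5
  white-flowered: 184 × 7/16 = 80.5
Contribution of purple-flowered: (83 − 103.5)² / 103.5 = 4.0604

4.060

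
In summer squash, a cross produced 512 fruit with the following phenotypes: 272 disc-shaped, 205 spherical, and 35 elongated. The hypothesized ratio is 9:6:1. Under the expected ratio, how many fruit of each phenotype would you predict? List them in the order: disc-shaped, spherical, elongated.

288, 192, 32

Under the 9:6:1 hypothesis (Σ ratio = 16, N = 512):
  disc-shaped: 512 × 9/16 = 288
  spherical: 512 × 6/16 = 192
  elongated: 512 × 1/16 = 32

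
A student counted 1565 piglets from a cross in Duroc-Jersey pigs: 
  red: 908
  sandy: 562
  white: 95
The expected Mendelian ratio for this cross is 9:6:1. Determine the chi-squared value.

2.006

The 9:6:1 ratio has 16 parts, so with N = 1565 the expected counts are:
  red: 1565 × 9/16 = 880.3125
  sandy: 1565 × 6/16 = 586.875
  white: 1565 × 1/16 = 97.8125
χ² = Σ (O − E)² / E
  red: (908 − 880.3125)² / 880.3125 = 0.8708
  sandy: (562 − 586.875)² / 586.875 = 1.0543
  white: (95 − 97.8125)² / 97.8125 = 0.0809
χ² = 0.8708 + 1.0543 + 0.0809 = 2.006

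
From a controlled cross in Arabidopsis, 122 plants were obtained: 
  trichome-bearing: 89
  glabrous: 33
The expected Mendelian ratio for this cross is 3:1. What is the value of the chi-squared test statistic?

0.273

Expected counts for N = 122 under a 3:1 ratio (total parts = 4):
  trichome-bearing: 122 × 3/4 = 91.5
  glabrous: 122 × 1/4 = 30.5
χ² = Σ (O − E)² / E
  trichome-bearing: (89 − 91.5)² / 91.5 = 0.0683
  glabrous: (33 − 30.5)² / 30.5 = 0.2049
χ² = 0.0683 + 0.2049 = 0.2732 ≈ 0.273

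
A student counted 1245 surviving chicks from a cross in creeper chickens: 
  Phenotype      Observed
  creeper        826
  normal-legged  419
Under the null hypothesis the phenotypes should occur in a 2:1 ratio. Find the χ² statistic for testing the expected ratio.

0.058

Under the 2:1 hypothesis (Σ ratio = 3, N = 1245):
  creeper: 1245 × 2/3 = 830
  normal-legged: 1245 × 1/3 = 415
χ² = Σ (O − E)² / E
  creeper: (826 − 830)² / 830 = 0.0193
  normal-legged: (419 − 415)² / 415 = 0.0386
χ² = 0.0193 + 0.0386 = 0.0579 ≈ 0.058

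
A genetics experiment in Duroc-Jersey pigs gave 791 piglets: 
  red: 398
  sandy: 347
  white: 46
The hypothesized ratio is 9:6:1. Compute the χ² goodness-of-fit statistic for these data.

Under the 9:6:1 hypothesis (Σ ratio = 16, N = 791):
  red: 791 × 9/16 = 444.9375
  sandy: 791 × 6/16 = 296.625
  white: 791 × 1/16 = 49.4375
χ² = Σ (O − E)² / E
  red: (398 − 444.9375)² / 444.9375 = 4.9515
  sandy: (347 − 296.625)² / 296.625 = 8.5550
  white: (46 − 49.4375)² / 49.4375 = 0.2390
χ² = 4.9515 + 8.5550 + 0.2390 = 13.7455 ≈ 13.746

13.746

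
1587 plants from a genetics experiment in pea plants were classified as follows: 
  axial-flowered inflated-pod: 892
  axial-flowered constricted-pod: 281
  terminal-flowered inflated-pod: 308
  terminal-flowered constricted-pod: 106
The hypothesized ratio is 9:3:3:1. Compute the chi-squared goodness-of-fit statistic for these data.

Total ratio parts = 16. Expected numbers out of 1587:
  axial-flowered inflated-pod: 1587 × 9/16 = 892.6875
  axial-flowered constricted-pod: 1587 × 3/16 = 297.5625
  terminal-flowered inflated-pod: 1587 × 3/16 = 297.5625
  terminal-flowered constricted-pod: 1587 × 1/16 = 99.1875
χ² = Σ (O − E)² / E
  axial-flowered inflated-pod: (892 − 892.6875)² / 892.6875 = 0.0005
  axial-flowered constricted-pod: (281 − 297.5625)² / 297.5625 = 0.9219
  terminal-flowered inflated-pod: (308 − 297.5625)² / 297.5625 = 0.3661
  terminal-flowered constricted-pod: (106 − 99.1875)² / 99.1875 = 0.4679
χ² = 0.0005 + 0.9219 + 0.3661 + 0.4679 = 1.7564 ≈ 1.756

1.756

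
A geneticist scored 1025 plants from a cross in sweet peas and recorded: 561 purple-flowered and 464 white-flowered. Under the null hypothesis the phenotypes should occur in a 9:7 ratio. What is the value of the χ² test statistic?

0.960

The 9:7 ratio has 16 parts, so with N = 1025 the expected counts are:
  purple-flowered: 1025 × 9/16 = 576.5625
  white-flowered: 1025 × 7/16 = 448.4375
χ² = Σ (O − E)² / E
  purple-flowered: (561 − 576.5625)² / 576.5625 = 0.4201
  white-flowered: (464 − 448.4375)² / 448.4375 = 0.5401
χ² = 0.4201 + 0.5401 = 0.9602 ≈ 0.960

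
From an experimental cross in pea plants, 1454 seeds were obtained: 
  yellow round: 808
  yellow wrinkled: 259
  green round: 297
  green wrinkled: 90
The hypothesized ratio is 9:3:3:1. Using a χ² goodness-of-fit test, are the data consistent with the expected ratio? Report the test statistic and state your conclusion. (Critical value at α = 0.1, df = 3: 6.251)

Under the 9:3:3:1 hypothesis (Σ ratio = 16, N = 1454):
  yellow round: 1454 × 9/16 = 817.875
  yellow wrinkled: 1454 × 3/16 = 272.625
  green round: 1454 × 3/16 = 272.625
  green wrinkled: 1454 × 1/16 = 90.875
χ² = Σ (O − E)² / E
  yellow round: (808 − 817.875)² / 817.875 = 0.1192
  yellow wrinkled: (259 − 272.625)² / 272.625 = 0.6809
  green round: (297 − 272.625)² / 272.625 = 2.1793
  green wrinkled: (90 − 90.875)² / 90.875 = 0.0084
χ² = 0.1192 + 0.6809 + 2.1793 + 0.0084 = 2.9878 ≈ 2.988
Degrees of freedom = 4 − 1 = 3; critical value at α = 0.1 is 6.251.
Since 2.988 < 6.251, we fail to reject the null hypothesis — the data are consistent with the 9:3:3:1 ratio.

2.988; consistent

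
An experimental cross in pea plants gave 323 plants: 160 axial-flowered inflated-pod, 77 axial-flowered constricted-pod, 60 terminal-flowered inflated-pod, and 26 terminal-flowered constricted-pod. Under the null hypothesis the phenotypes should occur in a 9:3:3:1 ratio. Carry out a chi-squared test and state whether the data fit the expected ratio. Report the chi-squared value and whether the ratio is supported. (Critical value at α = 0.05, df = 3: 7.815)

Expected counts for N = 323 under a 9:3:3:1 ratio (total parts = 16):
  axial-flowered inflated-pod: 323 × 9/16 = 181.6875
  axial-flowered constricted-pod: 323 × 3/16 = 60.5625
  terminal-flowered inflated-pod: 323 × 3/16 = 60.5625
  terminal-flowered constricted-pod: 323 × 1/16 = 20.1875
χ² = Σ (O − E)² / E
  axial-flowered inflated-pod: (160 − 181.6875)² / 181.6875 = 2.5888
  axial-flowered constricted-pod: (77 − 60.5625)² / 60.5625 = 4.4614
  terminal-flowered inflated-pod: (60 − 60.5625)² / 60.5625 = 0.0052
  terminal-flowered constricted-pod: (26 − 20.1875)² / 20.1875 = 1.6736
χ² = 2.5888 + 4.4614 + 0.0052 + 1.6736 = 8.729
Degrees of freedom = 4 − 1 = 3; critical value at α = 0.05 is 7.815.
Since 8.729 > 7.815, we reject the null hypothesis — the data do not fit the 9:3:3:1 ratio.

8.729; not consistent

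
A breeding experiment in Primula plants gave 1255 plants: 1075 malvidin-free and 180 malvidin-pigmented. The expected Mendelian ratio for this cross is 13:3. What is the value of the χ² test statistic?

Total ratio parts = 16. Expected numbers out of 1255:
  malvidin-free: 1255 × 13/16 = 1019.6875
  malvidin-pigmented: 1255 × 3/16 = 235.3125
χ² = Σ (O − E)² / E
  malvidin-free: (1075 − 1019.6875)² / 1019.6875 = 3.0004
  malvidin-pigmented: (180 − 235.3125)² / 235.3125 = 13.0017
χ² = 3.0004 + 13.0017 = 16.0021 ≈ 16.002

16.002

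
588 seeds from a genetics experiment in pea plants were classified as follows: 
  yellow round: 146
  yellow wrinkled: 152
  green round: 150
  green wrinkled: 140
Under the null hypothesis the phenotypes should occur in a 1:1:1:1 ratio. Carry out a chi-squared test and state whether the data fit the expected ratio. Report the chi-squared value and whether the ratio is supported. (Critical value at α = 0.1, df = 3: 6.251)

0.571; consistent

Under the 1:1:1:1 hypothesis (Σ ratio = 4, N = 588):
  yellow round: 588 × 1/4 = 147
  yellow wrinkled: 588 × 1/4 = 147
  green round: 588 × 1/4 = 147
  green wrinkled: 588 × 1/4 = 147
χ² = Σ (O − E)² / E
  yellow round: (146 − 147)² / 147 = 0.0068
  yellow wrinkled: (152 − 147)² / 147 = 0.1701
  green round: (150 − 147)² / 147 = 0.0612
  green wrinkled: (140 − 147)² / 147 = 0.3333
χ² = 0.0068 + 0.1701 + 0.0612 + 0.3333 = 0.5714 ≈ 0.571
Degrees of freedom = 4 − 1 = 3; critical value at α = 0.1 is 6.251.
Since 0.571 < 6.251, we fail to reject the null hypothesis — the data are consistent with the 1:1:1:1 ratio.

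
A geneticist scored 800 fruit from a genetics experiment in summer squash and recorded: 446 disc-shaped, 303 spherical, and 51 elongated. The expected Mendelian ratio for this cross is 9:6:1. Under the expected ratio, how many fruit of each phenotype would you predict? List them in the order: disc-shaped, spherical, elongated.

450, 300, 50

Expected counts for N = 800 under a 9:6:1 ratio (total parts = 16):
  disc-shaped: 800 × 9/16 = 450
  spherical: 800 × 6/16 = 300
  elongated: 800 × 1/16 = 50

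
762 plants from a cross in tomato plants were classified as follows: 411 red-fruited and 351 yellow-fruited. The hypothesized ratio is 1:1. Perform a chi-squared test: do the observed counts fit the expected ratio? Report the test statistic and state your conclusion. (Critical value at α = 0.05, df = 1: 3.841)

4.724; not consistent

Total ratio parts = 2. Expected numbers out of 762:
  red-fruited: 762 × 1/2 = 381
  yellow-fruited: 762 × 1/2 = 381
χ² = Σ (O − E)² / E
  red-fruited: (411 − 381)² / 381 = 2.3622
  yellow-fruited: (351 − 381)² / 381 = 2.3622
χ² = 2.3622 + 2.3622 = 4.7244 ≈ 4.724
Degrees of freedom = 2 − 1 = 1; critical value at α = 0.05 is 3.841.
Since 4.724 > 3.841, we reject the null hypothesis — the data do not fit the 1:1 ratio.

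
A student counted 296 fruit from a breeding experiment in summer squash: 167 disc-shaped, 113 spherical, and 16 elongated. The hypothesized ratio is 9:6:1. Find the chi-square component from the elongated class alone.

The 9:6:1 ratio has 16 parts, so with N = 296 the expected counts are:
  disc-shaped: 296 × 9/16 = 166.5
  spherical: 296 × 6/16 = 111
  elongated: 296 × 1/16 = 18.5
Contribution of elongated: (16 − 18.5)² / 18.5 = 0.3378

0.338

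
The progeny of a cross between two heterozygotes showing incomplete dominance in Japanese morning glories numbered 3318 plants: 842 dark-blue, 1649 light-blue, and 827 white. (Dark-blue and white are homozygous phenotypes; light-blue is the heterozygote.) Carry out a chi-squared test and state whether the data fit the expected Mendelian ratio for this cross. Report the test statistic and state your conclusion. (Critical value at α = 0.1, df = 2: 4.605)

With incomplete dominance, a heterozygote × heterozygote cross gives a 1:2:1 phenotypic ratio.
Total ratio parts = 4. Expected numbers out of 3318:
  dark-blue: 3318 × 1/4 = 829.5
  light-blue: 3318 × 2/4 = 1659
  white: 3318 × 1/4 = 829.5
χ² = Σ (O − E)² / E
  dark-blue: (842 − 829.5)² / 829.5 = 0.1884
  light-blue: (1649 − 1659)² / 1659 = 0.0603
  white: (827 − 829.5)² / 829.5 = 0.0075
χ² = 0.1884 + 0.0603 + 0.0075 = 0.2562 ≈ 0.256
Degrees of freedom = 3 − 1 = 2; critical value at α = 0.1 is 4.605.
Since 0.256 < 4.605, we fail to reject the null hypothesis — the data are consistent with the 1:2:1 ratio.

0.256; consistent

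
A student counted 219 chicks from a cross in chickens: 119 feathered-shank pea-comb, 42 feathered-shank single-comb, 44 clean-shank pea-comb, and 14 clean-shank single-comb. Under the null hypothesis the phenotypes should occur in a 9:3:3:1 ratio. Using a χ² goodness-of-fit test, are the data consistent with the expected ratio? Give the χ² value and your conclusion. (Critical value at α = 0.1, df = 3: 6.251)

Expected counts for N = 219 under a 9:3:3:1 ratio (total parts = 16):
  feathered-shank pea-comb: 219 × 9/16 = 123.1875
  feathered-shank single-comb: 219 × 3/16 = 41.0625
  clean-shank pea-comb: 219 × 3/16 = 41.0625
  clean-shank single-comb: 219 × 1/16 = 13.6875
χ² = Σ (O − E)² / E
  feathered-shank pea-comb: (119 − 123.1875)² / 123.1875 = 0.1423
  feathered-shank single-comb: (42 − 41.0625)² / 41.0625 = 0.0214
  clean-shank pea-comb: (44 − 41.0625)² / 41.0625 = 0.2101
  clean-shank single-comb: (14 − 13.6875)² / 13.6875 = 0.0071
χ² = 0.1423 + 0.0214 + 0.2101 + 0.0071 = 0.3809 ≈ 0.381
Degrees of freedom = 4 − 1 = 3; critical value at α = 0.1 is 6.251.
Since 0.381 < 6.251, we fail to reject the null hypothesis — the data are consistent with the 9:3:3:1 ratio.

0.381; consistent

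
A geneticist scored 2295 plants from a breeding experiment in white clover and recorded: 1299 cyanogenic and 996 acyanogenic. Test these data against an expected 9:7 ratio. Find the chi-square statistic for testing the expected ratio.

0.115

Under the 9:7 hypothesis (Σ ratio = 16, N = 2295):
  cyanogenic: 2295 × 9/16 = 1290.9375
  acyanogenic: 2295 × 7/16 = 1004.0625
χ² = Σ (O − E)² / E
  cyanogenic: (1299 − 1290.9375)² / 1290.9375 = 0.0504
  acyanogenic: (996 − 1004.0625)² / 1004.0625 = 0.0647
χ² = 0.0504 + 0.0647 = 0.1151 ≈ 0.115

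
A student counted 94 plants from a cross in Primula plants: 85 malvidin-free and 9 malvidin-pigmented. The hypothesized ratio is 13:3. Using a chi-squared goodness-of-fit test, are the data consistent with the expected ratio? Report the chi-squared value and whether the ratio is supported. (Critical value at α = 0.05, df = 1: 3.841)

5.195; not consistent

Total ratio parts = 16. Expected numbers out of 94:
  malvidin-free: 94 × 13/16 = 76.375
  malvidin-pigmented: 94 × 3/16 = 17.625
χ² = Σ (O − E)² / E
  malvidin-free: (85 − 76.375)² / 76.375 = 0.9740
  malvidin-pigmented: (9 − 17.625)² / 17.625 = 4.2207
χ² = 0.9740 + 4.2207 = 5.1947 ≈ 5.195
Degrees of freedom = 2 − 1 = 1; critical value at α = 0.05 is 3.841.
Since 5.195 > 3.841, we reject the null hypothesis — the data do not fit the 13:3 ratio.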